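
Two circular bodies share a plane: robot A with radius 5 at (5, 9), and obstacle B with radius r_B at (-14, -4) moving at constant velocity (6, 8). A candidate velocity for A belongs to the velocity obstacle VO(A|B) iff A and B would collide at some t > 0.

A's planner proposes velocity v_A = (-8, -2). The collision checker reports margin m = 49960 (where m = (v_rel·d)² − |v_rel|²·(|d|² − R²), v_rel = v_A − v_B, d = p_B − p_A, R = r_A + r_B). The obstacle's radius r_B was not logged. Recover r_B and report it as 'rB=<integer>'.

m = 49960
d = (-19, -13);  v_rel = (-14, -10),  |v_rel|² = 296
v_rel×d = (-14)·(-13) − (-10)·(-19) = -8
since m = R²·296 − (-8)²:  R² = (64 + 49960) / 296 = 169
R = √169 = 13  ⇒  r_B = 13 − 5 = 8

rB=8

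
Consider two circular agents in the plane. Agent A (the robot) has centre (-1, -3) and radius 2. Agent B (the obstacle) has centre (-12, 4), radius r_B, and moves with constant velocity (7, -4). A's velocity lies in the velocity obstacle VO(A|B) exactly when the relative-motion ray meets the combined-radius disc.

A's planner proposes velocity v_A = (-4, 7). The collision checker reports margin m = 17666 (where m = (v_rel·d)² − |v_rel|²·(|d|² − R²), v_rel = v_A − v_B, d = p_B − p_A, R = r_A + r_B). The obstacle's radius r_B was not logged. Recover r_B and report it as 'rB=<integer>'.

m = 17666
d = (-11, 7);  v_rel = (-11, 11),  |v_rel|² = 242
v_rel×d = (-11)·(7) − (11)·(-11) = 44
since m = R²·242 − 44²:  R² = (1936 + 17666) / 242 = 81
R = √81 = 9  ⇒  r_B = 9 − 2 = 7

rB=7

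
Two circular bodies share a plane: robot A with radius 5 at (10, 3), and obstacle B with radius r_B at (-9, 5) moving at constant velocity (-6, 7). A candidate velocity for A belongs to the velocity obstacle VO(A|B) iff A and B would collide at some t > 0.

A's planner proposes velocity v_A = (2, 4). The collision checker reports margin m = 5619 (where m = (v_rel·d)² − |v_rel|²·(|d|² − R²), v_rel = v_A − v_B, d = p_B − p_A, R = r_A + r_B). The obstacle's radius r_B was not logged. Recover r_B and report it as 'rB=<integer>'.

m = 5619
d = (-19, 2);  v_rel = (8, -3),  |v_rel|² = 73
v_rel×d = (8)·(2) − (-3)·(-19) = -41
since m = R²·73 − (-41)²:  R² = (1681 + 5619) / 73 = 100
R = √100 = 10  ⇒  r_B = 10 − 5 = 5

rB=5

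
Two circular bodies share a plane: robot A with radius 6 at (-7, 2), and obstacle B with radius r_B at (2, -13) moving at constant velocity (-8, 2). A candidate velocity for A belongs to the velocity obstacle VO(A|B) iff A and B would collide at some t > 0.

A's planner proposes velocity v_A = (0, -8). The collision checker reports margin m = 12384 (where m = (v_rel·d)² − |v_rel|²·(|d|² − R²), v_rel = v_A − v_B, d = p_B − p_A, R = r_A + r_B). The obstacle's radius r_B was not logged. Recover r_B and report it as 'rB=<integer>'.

m = 12384
d = (9, -15);  v_rel = (8, -10),  |v_rel|² = 164
v_rel×d = (8)·(-15) − (-10)·(9) = -30
since m = R²·164 − (-30)²:  R² = (900 + 12384) / 164 = 81
R = √81 = 9  ⇒  r_B = 9 − 6 = 3

rB=3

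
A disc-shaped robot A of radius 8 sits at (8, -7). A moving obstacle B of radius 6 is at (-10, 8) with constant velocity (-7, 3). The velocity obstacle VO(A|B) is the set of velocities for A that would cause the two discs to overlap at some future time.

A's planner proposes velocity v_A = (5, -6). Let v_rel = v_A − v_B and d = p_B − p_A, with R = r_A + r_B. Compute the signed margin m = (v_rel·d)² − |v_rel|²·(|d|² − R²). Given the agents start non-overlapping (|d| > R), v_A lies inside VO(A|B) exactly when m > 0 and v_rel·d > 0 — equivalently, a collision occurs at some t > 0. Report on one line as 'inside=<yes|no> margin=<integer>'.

d = (-18, 15),  |d|² = 549;  R = 8+6 = 14,  c = 549−14² = 353
v_rel = (12, -9),  |v_rel|² = 225;  v_rel·d = (12)·(-18) + (-9)·(15) = -351
225·t² + 702·t + 353 = 0  ⇒  m = (-351)² − 225·353 = 43776
m = 43776 > 0,  v_rel·d = -351 < 0  ⇒  outside

inside=no margin=43776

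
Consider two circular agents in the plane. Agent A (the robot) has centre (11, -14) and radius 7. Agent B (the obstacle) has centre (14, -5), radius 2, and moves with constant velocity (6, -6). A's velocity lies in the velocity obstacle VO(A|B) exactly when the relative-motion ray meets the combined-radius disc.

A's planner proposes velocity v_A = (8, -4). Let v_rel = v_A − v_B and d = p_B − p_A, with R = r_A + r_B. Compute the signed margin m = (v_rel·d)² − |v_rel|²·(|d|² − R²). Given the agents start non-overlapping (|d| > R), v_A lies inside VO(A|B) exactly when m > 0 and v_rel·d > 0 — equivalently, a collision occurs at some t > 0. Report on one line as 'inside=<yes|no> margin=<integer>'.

d = (3, 9),  |d|² = 90;  R = 7+2 = 9,  c = 90−9² = 9
v_rel = (2, 2),  |v_rel|² = 8;  v_rel·d = (2)·(3) + (2)·(9) = 24
8·t² − 48·t + 9 = 0  ⇒  m = 24² − 8·9 = 504
m = 504 > 0,  v_rel·d = 24 > 0  ⇒  inside

inside=yes margin=504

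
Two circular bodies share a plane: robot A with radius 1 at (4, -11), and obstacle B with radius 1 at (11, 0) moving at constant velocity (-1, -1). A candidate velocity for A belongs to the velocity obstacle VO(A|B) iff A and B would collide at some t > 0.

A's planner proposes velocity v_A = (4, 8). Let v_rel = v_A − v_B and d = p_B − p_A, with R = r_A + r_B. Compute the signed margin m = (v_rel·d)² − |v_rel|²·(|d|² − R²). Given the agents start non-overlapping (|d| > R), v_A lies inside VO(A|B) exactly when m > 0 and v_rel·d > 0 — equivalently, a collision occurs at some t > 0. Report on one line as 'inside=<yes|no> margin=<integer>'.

d = (7, 11),  |d|² = 170;  R = 1+1 = 2,  c = 170−2² = 166
v_rel = (5, 9),  |v_rel|² = 106;  v_rel·d = (5)·(7) + (9)·(11) = 134
106·t² − 268·t + 166 = 0  ⇒  m = 134² − 106·166 = 360
m = 360 > 0,  v_rel·d = 134 > 0  ⇒  inside

inside=yes margin=360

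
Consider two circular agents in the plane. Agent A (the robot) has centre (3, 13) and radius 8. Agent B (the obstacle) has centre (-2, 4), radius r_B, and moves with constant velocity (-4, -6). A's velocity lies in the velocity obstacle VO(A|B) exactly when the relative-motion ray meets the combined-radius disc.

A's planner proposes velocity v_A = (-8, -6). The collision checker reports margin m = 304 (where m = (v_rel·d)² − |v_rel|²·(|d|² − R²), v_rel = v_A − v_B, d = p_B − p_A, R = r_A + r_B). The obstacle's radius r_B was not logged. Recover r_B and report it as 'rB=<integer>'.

m = 304
d = (-5, -9);  v_rel = (-4, 0),  |v_rel|² = 16
v_rel×d = (-4)·(-9) − (0)·(-5) = 36
since m = R²·16 − 36²:  R² = (1296 + 304) / 16 = 100
R = √100 = 10  ⇒  r_B = 10 − 8 = 2

rB=2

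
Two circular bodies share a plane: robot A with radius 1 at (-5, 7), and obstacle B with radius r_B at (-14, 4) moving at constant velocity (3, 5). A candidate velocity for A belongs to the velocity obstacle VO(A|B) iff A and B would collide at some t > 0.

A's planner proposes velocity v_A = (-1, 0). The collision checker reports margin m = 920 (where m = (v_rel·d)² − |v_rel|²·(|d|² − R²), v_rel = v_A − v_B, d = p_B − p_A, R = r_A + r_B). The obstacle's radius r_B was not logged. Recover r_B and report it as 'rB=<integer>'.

m = 920
d = (-9, -3);  v_rel = (-4, -5),  |v_rel|² = 41
v_rel×d = (-4)·(-3) − (-5)·(-9) = -33
since m = R²·41 − (-33)²:  R² = (1089 + 920) / 41 = 49
R = √49 = 7  ⇒  r_B = 7 − 1 = 6

rB=6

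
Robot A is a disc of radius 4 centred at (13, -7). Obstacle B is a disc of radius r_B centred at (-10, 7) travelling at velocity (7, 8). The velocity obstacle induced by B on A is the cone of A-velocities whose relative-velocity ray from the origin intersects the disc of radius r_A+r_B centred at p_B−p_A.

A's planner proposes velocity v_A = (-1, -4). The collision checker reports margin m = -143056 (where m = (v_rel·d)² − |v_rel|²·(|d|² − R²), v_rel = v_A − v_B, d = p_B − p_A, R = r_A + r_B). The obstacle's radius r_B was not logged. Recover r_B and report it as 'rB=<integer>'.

m = -143056
d = (-23, 14);  v_rel = (-8, -12),  |v_rel|² = 208
v_rel×d = (-8)·(14) − (-12)·(-23) = -388
since m = R²·208 − (-388)²:  R² = (150544 + -143056) / 208 = 36
R = √36 = 6  ⇒  r_B = 6 − 4 = 2

rB=2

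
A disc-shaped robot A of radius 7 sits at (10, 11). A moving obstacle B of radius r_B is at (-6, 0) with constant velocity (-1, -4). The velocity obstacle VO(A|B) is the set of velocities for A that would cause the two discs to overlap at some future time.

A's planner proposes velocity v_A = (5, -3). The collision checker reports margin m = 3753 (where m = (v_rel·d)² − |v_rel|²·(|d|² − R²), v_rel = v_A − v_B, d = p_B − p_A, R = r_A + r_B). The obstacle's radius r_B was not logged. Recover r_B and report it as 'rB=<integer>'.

m = 3753
d = (-16, -11);  v_rel = (6, 1),  |v_rel|² = 37
v_rel×d = (6)·(-11) − (1)·(-16) = -50
since m = R²·37 − (-50)²:  R² = (2500 + 3753) / 37 = 169
R = √169 = 13  ⇒  r_B = 13 − 7 = 6

rB=6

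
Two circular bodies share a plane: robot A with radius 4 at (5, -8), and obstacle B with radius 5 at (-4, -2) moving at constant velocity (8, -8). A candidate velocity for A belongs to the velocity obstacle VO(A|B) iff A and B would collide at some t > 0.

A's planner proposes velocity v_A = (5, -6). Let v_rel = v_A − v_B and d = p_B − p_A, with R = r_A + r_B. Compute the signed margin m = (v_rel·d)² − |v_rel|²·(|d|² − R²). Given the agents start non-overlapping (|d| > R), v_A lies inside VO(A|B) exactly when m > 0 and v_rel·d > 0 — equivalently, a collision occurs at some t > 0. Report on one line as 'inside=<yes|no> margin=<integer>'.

d = (-9, 6),  |d|² = 117;  R = 4+5 = 9,  c = 117−9² = 36
v_rel = (-3, 2),  |v_rel|² = 13;  v_rel·d = (-3)·(-9) + (2)·(6) = 39
13·t² − 78·t + 36 = 0  ⇒  m = 39² − 13·36 = 1053
m = 1053 > 0,  v_rel·d = 39 > 0  ⇒  inside

inside=yes margin=1053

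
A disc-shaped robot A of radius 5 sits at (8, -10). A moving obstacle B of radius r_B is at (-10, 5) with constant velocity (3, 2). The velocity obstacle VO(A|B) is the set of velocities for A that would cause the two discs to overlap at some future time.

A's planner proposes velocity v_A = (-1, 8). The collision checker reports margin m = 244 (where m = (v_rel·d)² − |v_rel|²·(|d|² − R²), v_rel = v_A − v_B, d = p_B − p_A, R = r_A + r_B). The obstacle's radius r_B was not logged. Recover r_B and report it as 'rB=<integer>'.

m = 244
d = (-18, 15);  v_rel = (-4, 6),  |v_rel|² = 52
v_rel×d = (-4)·(15) − (6)·(-18) = 48
since m = R²·52 − 48²:  R² = (2304 + 244) / 52 = 49
R = √49 = 7  ⇒  r_B = 7 − 5 = 2

rB=2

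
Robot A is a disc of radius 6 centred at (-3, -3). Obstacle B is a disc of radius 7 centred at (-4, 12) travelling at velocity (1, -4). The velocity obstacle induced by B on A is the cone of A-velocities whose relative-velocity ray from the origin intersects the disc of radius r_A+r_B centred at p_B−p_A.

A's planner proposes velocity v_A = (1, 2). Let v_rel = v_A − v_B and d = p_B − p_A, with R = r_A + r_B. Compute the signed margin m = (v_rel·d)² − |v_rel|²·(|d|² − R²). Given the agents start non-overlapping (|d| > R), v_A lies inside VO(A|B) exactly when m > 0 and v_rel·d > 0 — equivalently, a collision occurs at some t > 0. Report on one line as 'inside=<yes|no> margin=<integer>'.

d = (-1, 15),  |d|² = 226;  R = 6+7 = 13,  c = 226−13² = 57
v_rel = (0, 6),  |v_rel|² = 36;  v_rel·d = (0)·(-1) + (6)·(15) = 90
36·t² − 180·t + 57 = 0  ⇒  m = 90² − 36·57 = 6048
m = 6048 > 0,  v_rel·d = 90 > 0  ⇒  inside

inside=yes margin=6048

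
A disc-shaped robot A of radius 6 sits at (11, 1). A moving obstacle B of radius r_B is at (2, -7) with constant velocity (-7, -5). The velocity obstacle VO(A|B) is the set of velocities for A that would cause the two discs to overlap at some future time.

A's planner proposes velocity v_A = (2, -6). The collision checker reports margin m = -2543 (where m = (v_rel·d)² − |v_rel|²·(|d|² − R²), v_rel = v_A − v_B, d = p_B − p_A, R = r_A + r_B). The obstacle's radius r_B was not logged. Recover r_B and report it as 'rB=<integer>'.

m = -2543
d = (-9, -8);  v_rel = (9, -1),  |v_rel|² = 82
v_rel×d = (9)·(-8) − (-1)·(-9) = -81
since m = R²·82 − (-81)²:  R² = (6561 + -2543) / 82 = 49
R = √49 = 7  ⇒  r_B = 7 − 6 = 1

rB=1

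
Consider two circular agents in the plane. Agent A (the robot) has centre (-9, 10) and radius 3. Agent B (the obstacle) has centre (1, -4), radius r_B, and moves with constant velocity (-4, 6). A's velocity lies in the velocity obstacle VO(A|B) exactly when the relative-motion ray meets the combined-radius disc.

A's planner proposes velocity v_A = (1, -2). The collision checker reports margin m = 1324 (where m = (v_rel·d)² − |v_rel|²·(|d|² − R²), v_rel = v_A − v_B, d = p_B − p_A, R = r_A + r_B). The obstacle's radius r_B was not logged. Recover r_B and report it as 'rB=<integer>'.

m = 1324
d = (10, -14);  v_rel = (5, -8),  |v_rel|² = 89
v_rel×d = (5)·(-14) − (-8)·(10) = 10
since m = R²·89 − 10²:  R² = (100 + 1324) / 89 = 16
R = √16 = 4  ⇒  r_B = 4 − 3 = 1

rB=1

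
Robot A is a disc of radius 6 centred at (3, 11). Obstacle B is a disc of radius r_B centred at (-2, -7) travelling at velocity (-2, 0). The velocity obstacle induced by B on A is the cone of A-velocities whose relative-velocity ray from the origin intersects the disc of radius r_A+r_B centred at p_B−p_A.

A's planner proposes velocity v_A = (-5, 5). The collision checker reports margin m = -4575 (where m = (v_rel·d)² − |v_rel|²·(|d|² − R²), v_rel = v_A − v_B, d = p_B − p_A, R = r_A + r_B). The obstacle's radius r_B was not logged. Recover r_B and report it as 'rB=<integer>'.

m = -4575
d = (-5, -18);  v_rel = (-3, 5),  |v_rel|² = 34
v_rel×d = (-3)·(-18) − (5)·(-5) = 79
since m = R²·34 − 79²:  R² = (6241 + -4575) / 34 = 49
R = √49 = 7  ⇒  r_B = 7 − 6 = 1

rB=1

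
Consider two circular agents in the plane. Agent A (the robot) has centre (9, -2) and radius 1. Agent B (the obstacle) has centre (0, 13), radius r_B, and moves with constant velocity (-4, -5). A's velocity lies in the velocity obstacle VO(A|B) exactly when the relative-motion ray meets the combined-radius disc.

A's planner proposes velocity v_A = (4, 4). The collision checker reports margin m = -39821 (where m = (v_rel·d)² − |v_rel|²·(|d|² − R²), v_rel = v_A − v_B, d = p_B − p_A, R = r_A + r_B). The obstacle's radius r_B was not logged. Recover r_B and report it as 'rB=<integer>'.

m = -39821
d = (-9, 15);  v_rel = (8, 9),  |v_rel|² = 145
v_rel×d = (8)·(15) − (9)·(-9) = 201
since m = R²·145 − 201²:  R² = (40401 + -39821) / 145 = 4
R = √4 = 2  ⇒  r_B = 2 − 1 = 1

rB=1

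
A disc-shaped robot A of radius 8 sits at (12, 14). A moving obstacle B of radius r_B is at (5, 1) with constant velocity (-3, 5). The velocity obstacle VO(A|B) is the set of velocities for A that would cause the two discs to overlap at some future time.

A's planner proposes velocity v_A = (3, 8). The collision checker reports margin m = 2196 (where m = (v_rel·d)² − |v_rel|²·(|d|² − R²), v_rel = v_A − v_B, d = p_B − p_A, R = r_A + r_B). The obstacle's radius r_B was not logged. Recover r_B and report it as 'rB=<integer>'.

m = 2196
d = (-7, -13);  v_rel = (6, 3),  |v_rel|² = 45
v_rel×d = (6)·(-13) − (3)·(-7) = -57
since m = R²·45 − (-57)²:  R² = (3249 + 2196) / 45 = 121
R = √121 = 11  ⇒  r_B = 11 − 8 = 3

rB=3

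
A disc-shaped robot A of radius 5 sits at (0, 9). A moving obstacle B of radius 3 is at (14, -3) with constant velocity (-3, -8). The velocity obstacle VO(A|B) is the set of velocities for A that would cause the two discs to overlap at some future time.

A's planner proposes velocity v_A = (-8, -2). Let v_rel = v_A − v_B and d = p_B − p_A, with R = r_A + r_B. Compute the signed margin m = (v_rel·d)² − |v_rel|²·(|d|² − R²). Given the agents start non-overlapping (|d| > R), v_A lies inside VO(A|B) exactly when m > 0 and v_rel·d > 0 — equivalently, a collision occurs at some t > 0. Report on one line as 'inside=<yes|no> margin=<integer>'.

d = (14, -12),  |d|² = 340;  R = 5+3 = 8,  c = 340−8² = 276
v_rel = (-5, 6),  |v_rel|² = 61;  v_rel·d = (-5)·(14) + (6)·(-12) = -142
61·t² + 284·t + 276 = 0  ⇒  m = (-142)² − 61·276 = 3328
m = 3328 > 0,  v_rel·d = -142 < 0  ⇒  outside

inside=no margin=3328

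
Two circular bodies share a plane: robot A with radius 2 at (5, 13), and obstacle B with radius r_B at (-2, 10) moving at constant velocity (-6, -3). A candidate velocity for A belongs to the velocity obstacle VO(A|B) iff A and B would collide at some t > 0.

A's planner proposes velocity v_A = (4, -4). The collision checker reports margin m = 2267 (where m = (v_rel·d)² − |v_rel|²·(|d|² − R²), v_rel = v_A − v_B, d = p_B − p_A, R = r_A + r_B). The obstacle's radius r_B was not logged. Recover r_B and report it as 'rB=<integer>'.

m = 2267
d = (-7, -3);  v_rel = (10, -1),  |v_rel|² = 101
v_rel×d = (10)·(-3) − (-1)·(-7) = -37
since m = R²·101 − (-37)²:  R² = (1369 + 2267) / 101 = 36
R = √36 = 6  ⇒  r_B = 6 − 2 = 4

rB=4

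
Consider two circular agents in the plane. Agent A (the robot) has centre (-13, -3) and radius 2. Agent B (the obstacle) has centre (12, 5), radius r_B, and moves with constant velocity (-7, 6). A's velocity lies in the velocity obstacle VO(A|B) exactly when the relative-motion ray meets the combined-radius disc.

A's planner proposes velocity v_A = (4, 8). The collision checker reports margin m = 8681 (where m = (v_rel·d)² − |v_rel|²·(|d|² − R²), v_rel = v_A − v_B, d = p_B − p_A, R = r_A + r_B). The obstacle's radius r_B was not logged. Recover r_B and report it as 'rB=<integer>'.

m = 8681
d = (25, 8);  v_rel = (11, 2),  |v_rel|² = 125
v_rel×d = (11)·(8) − (2)·(25) = 38
since m = R²·125 − 38²:  R² = (1444 + 8681) / 125 = 81
R = √81 = 9  ⇒  r_B = 9 − 2 = 7

rB=7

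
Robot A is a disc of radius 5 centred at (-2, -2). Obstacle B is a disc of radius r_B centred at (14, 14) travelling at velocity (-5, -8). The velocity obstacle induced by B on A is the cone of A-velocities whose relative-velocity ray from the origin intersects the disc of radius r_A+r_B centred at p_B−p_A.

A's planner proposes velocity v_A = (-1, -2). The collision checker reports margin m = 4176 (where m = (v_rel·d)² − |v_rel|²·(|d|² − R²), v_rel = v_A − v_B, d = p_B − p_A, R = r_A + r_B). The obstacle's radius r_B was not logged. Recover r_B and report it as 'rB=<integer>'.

m = 4176
d = (16, 16);  v_rel = (4, 6),  |v_rel|² = 52
v_rel×d = (4)·(16) − (6)·(16) = -32
since m = R²·52 − (-32)²:  R² = (1024 + 4176) / 52 = 100
R = √100 = 10  ⇒  r_B = 10 − 5 = 5

rB=5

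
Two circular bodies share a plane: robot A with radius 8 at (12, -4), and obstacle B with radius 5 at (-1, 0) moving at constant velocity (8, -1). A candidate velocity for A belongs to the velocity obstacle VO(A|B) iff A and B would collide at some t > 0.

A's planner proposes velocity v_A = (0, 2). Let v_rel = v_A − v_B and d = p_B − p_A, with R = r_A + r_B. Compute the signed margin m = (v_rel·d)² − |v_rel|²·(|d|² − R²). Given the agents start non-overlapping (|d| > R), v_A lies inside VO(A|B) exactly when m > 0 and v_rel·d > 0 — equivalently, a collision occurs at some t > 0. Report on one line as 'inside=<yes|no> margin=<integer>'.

d = (-13, 4),  |d|² = 185;  R = 8+5 = 13,  c = 185−13² = 16
v_rel = (-8, 3),  |v_rel|² = 73;  v_rel·d = (-8)·(-13) + (3)·(4) = 116
73·t² − 232·t + 16 = 0  ⇒  m = 116² − 73·16 = 12288
m = 12288 > 0,  v_rel·d = 116 > 0  ⇒  inside

inside=yes margin=12288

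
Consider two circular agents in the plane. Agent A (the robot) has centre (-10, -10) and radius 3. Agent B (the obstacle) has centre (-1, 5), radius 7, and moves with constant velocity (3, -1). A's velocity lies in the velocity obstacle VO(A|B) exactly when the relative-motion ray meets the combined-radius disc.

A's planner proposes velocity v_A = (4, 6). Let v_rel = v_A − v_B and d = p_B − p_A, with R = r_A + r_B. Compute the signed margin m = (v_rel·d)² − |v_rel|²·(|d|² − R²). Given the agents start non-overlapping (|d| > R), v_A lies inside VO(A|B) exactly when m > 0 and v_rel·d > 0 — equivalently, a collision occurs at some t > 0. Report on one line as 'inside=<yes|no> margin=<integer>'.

d = (9, 15),  |d|² = 306;  R = 3+7 = 10,  c = 306−10² = 206
v_rel = (1, 7),  |v_rel|² = 50;  v_rel·d = (1)·(9) + (7)·(15) = 114
50·t² − 228·t + 206 = 0  ⇒  m = 114² − 50·206 = 2696
m = 2696 > 0,  v_rel·d = 114 > 0  ⇒  inside

inside=yes margin=2696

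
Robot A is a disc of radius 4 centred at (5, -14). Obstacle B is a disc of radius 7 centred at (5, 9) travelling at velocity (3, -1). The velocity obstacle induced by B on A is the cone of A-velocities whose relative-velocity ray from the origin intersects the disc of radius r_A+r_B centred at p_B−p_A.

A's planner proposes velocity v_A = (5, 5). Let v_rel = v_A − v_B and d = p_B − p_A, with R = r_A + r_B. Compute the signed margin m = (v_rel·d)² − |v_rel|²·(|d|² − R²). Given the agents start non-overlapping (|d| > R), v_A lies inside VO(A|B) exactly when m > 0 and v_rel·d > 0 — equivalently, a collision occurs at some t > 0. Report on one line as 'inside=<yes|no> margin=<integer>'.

d = (0, 23),  |d|² = 529;  R = 4+7 = 11,  c = 529−11² = 408
v_rel = (2, 6),  |v_rel|² = 40;  v_rel·d = (2)·(0) + (6)·(23) = 138
40·t² − 276·t + 408 = 0  ⇒  m = 138² − 40·408 = 2724
m = 2724 > 0,  v_rel·d = 138 > 0  ⇒  inside

inside=yes margin=2724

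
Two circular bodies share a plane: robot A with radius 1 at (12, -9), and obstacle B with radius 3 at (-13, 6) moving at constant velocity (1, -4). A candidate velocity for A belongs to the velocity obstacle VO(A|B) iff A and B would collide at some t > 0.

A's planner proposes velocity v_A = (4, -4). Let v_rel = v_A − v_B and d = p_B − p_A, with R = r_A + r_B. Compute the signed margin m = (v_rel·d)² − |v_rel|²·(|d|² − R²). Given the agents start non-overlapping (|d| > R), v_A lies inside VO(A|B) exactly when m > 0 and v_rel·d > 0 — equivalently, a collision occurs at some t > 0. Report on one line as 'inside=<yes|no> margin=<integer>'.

d = (-25, 15),  |d|² = 850;  R = 1+3 = 4,  c = 850−4² = 834
v_rel = (3, 0),  |v_rel|² = 9;  v_rel·d = (3)·(-25) + (0)·(15) = -75
9·t² + 150·t + 834 = 0  ⇒  m = (-75)² − 9·834 = -1881
m = -1881 < 0,  v_rel·d = -75 < 0  ⇒  outside

inside=no margin=-1881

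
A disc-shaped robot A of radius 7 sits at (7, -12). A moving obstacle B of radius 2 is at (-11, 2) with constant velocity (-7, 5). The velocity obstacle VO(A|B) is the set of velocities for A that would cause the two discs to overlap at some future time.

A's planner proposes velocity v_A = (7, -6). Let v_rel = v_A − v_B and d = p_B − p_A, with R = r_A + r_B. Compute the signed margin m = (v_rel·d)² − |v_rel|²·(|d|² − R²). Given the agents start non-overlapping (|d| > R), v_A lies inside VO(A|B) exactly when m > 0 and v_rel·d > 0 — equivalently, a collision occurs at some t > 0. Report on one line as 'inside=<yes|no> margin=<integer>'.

d = (-18, 14),  |d|² = 520;  R = 7+2 = 9,  c = 520−9² = 439
v_rel = (14, -11),  |v_rel|² = 317;  v_rel·d = (14)·(-18) + (-11)·(14) = -406
317·t² + 812·t + 439 = 0  ⇒  m = (-406)² − 317·439 = 25673
m = 25673 > 0,  v_rel·d = -406 < 0  ⇒  outside

inside=no margin=25673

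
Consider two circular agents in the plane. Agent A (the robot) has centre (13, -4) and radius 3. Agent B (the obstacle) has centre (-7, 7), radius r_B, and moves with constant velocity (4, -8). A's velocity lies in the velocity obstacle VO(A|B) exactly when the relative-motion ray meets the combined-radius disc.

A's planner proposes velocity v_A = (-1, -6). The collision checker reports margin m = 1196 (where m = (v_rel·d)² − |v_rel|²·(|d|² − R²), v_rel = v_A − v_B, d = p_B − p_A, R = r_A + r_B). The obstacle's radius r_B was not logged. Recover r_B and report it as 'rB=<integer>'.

m = 1196
d = (-20, 11);  v_rel = (-5, 2),  |v_rel|² = 29
v_rel×d = (-5)·(11) − (2)·(-20) = -15
since m = R²·29 − (-15)²:  R² = (225 + 1196) / 29 = 49
R = √49 = 7  ⇒  r_B = 7 − 3 = 4

rB=4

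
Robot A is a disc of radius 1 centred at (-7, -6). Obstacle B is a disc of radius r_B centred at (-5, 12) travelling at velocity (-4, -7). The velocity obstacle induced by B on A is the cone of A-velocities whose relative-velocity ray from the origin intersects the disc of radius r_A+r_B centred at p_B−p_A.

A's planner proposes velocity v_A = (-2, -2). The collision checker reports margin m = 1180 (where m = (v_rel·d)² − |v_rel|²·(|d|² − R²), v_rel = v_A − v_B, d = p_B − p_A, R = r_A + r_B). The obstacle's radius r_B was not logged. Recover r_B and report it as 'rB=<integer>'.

m = 1180
d = (2, 18);  v_rel = (2, 5),  |v_rel|² = 29
v_rel×d = (2)·(18) − (5)·(2) = 26
since m = R²·29 − 26²:  R² = (676 + 1180) / 29 = 64
R = √64 = 8  ⇒  r_B = 8 − 1 = 7

rB=7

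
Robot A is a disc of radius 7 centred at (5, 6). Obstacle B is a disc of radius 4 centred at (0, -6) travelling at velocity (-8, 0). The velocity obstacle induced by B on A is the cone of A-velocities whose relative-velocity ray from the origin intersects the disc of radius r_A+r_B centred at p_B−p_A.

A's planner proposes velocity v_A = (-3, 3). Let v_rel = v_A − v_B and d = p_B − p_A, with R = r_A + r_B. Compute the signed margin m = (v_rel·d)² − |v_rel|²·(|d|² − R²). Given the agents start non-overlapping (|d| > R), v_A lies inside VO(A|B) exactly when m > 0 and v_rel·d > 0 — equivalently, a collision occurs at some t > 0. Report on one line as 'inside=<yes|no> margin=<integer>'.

d = (-5, -12),  |d|² = 169;  R = 7+4 = 11,  c = 169−11² = 48
v_rel = (5, 3),  |v_rel|² = 34;  v_rel·d = (5)·(-5) + (3)·(-12) = -61
34·t² + 122·t + 48 = 0  ⇒  m = (-61)² − 34·48 = 2089
m = 2089 > 0,  v_rel·d = -61 < 0  ⇒  outside

inside=no margin=2089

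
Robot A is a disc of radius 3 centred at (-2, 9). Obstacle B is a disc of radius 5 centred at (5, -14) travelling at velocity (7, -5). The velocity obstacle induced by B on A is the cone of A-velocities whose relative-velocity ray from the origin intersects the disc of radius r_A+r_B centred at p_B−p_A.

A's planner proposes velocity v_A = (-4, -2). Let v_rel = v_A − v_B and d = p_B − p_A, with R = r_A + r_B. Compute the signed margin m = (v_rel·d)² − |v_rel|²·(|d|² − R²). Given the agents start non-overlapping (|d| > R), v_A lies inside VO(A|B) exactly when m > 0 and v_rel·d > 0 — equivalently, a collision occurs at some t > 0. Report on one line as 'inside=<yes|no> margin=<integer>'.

d = (7, -23),  |d|² = 578;  R = 3+5 = 8,  c = 578−8² = 514
v_rel = (-11, 3),  |v_rel|² = 130;  v_rel·d = (-11)·(7) + (3)·(-23) = -146
130·t² + 292·t + 514 = 0  ⇒  m = (-146)² − 130·514 = -45504
m = -45504 < 0,  v_rel·d = -146 < 0  ⇒  outside

inside=no margin=-45504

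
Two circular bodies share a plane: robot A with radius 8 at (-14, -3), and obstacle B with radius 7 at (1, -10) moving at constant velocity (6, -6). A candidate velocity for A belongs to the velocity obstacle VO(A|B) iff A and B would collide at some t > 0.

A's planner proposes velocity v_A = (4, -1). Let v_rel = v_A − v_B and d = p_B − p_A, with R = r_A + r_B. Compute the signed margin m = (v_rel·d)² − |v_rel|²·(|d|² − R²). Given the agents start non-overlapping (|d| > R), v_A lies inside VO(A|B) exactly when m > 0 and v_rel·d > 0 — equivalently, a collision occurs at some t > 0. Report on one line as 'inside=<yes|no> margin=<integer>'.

d = (15, -7),  |d|² = 274;  R = 8+7 = 15,  c = 274−15² = 49
v_rel = (-2, 5),  |v_rel|² = 29;  v_rel·d = (-2)·(15) + (5)·(-7) = -65
29·t² + 130·t + 49 = 0  ⇒  m = (-65)² − 29·49 = 2804
m = 2804 > 0,  v_rel·d = -65 < 0  ⇒  outside

inside=no margin=2804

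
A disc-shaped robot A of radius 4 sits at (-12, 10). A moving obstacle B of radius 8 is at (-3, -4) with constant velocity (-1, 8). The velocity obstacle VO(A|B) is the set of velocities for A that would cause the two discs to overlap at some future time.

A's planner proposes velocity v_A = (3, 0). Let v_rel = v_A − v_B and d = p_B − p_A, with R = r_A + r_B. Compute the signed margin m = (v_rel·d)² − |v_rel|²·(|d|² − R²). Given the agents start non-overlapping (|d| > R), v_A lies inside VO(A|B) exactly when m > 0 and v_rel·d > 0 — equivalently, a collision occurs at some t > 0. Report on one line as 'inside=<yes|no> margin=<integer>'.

d = (9, -14),  |d|² = 277;  R = 4+8 = 12,  c = 277−12² = 133
v_rel = (4, -8),  |v_rel|² = 80;  v_rel·d = (4)·(9) + (-8)·(-14) = 148
80·t² − 296·t + 133 = 0  ⇒  m = 148² − 80·133 = 11264
m = 11264 > 0,  v_rel·d = 148 > 0  ⇒  inside

inside=yes margin=11264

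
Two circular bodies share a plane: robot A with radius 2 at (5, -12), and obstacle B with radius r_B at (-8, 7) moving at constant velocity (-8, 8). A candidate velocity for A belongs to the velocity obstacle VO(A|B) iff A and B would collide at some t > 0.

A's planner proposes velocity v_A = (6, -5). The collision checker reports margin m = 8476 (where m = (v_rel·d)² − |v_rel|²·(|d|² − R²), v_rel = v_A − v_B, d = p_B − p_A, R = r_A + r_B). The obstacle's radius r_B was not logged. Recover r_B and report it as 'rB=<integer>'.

m = 8476
d = (-13, 19);  v_rel = (14, -13),  |v_rel|² = 365
v_rel×d = (14)·(19) − (-13)·(-13) = 97
since m = R²·365 − 97²:  R² = (9409 + 8476) / 365 = 49
R = √49 = 7  ⇒  r_B = 7 − 2 = 5

rB=5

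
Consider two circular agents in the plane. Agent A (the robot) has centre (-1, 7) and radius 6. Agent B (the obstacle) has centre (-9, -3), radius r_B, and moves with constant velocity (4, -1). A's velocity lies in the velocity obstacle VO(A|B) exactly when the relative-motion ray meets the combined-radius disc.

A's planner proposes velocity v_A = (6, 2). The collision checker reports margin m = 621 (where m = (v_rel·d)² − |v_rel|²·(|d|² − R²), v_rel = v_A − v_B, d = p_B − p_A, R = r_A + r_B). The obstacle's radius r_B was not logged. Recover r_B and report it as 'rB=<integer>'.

m = 621
d = (-8, -10);  v_rel = (2, 3),  |v_rel|² = 13
v_rel×d = (2)·(-10) − (3)·(-8) = 4
since m = R²·13 − 4²:  R² = (16 + 621) / 13 = 49
R = √49 = 7  ⇒  r_B = 7 − 6 = 1

rB=1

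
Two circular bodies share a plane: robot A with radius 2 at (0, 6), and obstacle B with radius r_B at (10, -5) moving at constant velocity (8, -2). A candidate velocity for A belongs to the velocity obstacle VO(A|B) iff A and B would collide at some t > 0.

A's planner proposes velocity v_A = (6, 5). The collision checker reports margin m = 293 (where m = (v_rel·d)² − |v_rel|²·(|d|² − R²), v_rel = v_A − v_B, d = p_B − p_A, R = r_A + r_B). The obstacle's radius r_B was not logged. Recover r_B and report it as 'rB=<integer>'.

m = 293
d = (10, -11);  v_rel = (-2, 7),  |v_rel|² = 53
v_rel×d = (-2)·(-11) − (7)·(10) = -48
since m = R²·53 − (-48)²:  R² = (2304 + 293) / 53 = 49
R = √49 = 7  ⇒  r_B = 7 − 2 = 5

rB=5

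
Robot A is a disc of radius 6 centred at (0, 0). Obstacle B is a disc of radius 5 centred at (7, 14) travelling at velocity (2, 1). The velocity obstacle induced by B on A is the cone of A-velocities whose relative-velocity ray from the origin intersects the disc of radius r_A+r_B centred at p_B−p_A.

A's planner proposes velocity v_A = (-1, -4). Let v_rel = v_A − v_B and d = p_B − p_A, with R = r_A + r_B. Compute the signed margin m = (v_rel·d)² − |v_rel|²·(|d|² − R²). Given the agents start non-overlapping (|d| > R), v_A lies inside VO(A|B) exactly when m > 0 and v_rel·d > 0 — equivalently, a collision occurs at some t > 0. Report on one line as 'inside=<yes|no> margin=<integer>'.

d = (7, 14),  |d|² = 245;  R = 6+5 = 11,  c = 245−11² = 124
v_rel = (-3, -5),  |v_rel|² = 34;  v_rel·d = (-3)·(7) + (-5)·(14) = -91
34·t² + 182·t + 124 = 0  ⇒  m = (-91)² − 34·124 = 4065
m = 4065 > 0,  v_rel·d = -91 < 0  ⇒  outside

inside=no margin=4065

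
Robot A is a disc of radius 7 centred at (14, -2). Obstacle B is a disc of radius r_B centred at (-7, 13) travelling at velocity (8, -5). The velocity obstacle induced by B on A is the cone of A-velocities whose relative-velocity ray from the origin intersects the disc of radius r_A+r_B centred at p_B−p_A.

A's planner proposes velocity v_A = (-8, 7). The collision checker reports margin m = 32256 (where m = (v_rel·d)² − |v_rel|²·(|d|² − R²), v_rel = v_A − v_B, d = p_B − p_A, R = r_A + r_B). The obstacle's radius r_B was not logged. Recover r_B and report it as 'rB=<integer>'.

m = 32256
d = (-21, 15);  v_rel = (-16, 12),  |v_rel|² = 400
v_rel×d = (-16)·(15) − (12)·(-21) = 12
since m = R²·400 − 12²:  R² = (144 + 32256) / 400 = 81
R = √81 = 9  ⇒  r_B = 9 − 7 = 2

rB=2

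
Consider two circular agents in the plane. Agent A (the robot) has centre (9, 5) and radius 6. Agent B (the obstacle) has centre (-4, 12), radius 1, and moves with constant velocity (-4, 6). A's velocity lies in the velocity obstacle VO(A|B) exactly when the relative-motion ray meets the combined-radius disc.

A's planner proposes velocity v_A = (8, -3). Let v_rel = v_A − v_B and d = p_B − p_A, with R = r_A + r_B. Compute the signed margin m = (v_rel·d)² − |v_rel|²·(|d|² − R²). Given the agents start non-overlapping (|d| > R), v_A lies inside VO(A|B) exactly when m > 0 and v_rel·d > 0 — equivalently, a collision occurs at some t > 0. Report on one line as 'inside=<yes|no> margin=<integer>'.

d = (-13, 7),  |d|² = 218;  R = 6+1 = 7,  c = 218−7² = 169
v_rel = (12, -9),  |v_rel|² = 225;  v_rel·d = (12)·(-13) + (-9)·(7) = -219
225·t² + 438·t + 169 = 0  ⇒  m = (-219)² − 225·169 = 9936
m = 9936 > 0,  v_rel·d = -219 < 0  ⇒  outside

inside=no margin=9936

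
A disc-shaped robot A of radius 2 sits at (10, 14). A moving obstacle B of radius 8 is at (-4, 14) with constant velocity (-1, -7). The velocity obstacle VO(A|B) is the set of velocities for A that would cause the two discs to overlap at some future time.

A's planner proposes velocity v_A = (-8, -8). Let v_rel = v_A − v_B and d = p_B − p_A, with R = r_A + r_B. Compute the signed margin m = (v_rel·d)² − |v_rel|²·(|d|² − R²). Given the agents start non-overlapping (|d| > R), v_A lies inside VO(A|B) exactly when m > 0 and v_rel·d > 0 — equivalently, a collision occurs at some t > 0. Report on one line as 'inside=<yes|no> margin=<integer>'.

d = (-14, 0),  |d|² = 196;  R = 2+8 = 10,  c = 196−10² = 96
v_rel = (-7, -1),  |v_rel|² = 50;  v_rel·d = (-7)·(-14) + (-1)·(0) = 98
50·t² − 196·t + 96 = 0  ⇒  m = 98² − 50·96 = 4804
m = 4804 > 0,  v_rel·d = 98 > 0  ⇒  inside

inside=yes margin=4804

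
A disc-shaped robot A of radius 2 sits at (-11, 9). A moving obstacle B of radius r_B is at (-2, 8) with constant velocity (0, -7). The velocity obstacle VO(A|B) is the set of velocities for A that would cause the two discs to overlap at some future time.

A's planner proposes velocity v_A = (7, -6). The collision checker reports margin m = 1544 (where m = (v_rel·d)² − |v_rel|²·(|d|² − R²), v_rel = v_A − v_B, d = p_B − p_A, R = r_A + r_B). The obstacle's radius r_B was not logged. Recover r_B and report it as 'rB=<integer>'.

m = 1544
d = (9, -1);  v_rel = (7, 1),  |v_rel|² = 50
v_rel×d = (7)·(-1) − (1)·(9) = -16
since m = R²·50 − (-16)²:  R² = (256 + 1544) / 50 = 36
R = √36 = 6  ⇒  r_B = 6 − 2 = 4

rB=4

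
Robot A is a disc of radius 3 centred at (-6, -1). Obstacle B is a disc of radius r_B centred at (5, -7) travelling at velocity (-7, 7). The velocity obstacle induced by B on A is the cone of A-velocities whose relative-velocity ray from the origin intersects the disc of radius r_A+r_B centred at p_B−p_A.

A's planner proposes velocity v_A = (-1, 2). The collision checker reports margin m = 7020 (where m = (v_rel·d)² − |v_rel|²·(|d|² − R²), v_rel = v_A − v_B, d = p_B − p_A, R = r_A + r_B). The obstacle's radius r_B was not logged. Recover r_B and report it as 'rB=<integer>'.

m = 7020
d = (11, -6);  v_rel = (6, -5),  |v_rel|² = 61
v_rel×d = (6)·(-6) − (-5)·(11) = 19
since m = R²·61 − 19²:  R² = (361 + 7020) / 61 = 121
R = √121 = 11  ⇒  r_B = 11 − 3 = 8

rB=8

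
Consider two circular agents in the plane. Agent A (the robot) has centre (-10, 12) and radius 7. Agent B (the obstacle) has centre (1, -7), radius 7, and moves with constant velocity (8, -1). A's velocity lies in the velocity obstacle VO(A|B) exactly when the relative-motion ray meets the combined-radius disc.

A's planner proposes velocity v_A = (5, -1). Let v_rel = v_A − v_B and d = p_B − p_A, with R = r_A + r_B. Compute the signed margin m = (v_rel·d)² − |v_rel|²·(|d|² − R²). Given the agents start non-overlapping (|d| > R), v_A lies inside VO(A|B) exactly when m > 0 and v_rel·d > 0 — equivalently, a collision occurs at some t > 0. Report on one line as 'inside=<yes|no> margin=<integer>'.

d = (11, -19),  |d|² = 482;  R = 7+7 = 14,  c = 482−14² = 286
v_rel = (-3, 0),  |v_rel|² = 9;  v_rel·d = (-3)·(11) + (0)·(-19) = -33
9·t² + 66·t + 286 = 0  ⇒  m = (-33)² − 9·286 = -1485
m = -1485 < 0,  v_rel·d = -33 < 0  ⇒  outside

inside=no margin=-1485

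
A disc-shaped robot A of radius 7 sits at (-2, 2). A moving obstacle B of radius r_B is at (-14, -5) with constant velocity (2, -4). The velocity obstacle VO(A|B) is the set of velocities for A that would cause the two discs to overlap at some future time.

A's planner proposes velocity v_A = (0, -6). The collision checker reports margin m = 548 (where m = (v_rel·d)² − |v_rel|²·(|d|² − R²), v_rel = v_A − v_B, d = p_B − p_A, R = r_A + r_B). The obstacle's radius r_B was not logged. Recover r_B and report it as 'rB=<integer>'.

m = 548
d = (-12, -7);  v_rel = (-2, -2),  |v_rel|² = 8
v_rel×d = (-2)·(-7) − (-2)·(-12) = -10
since m = R²·8 − (-10)²:  R² = (100 + 548) / 8 = 81
R = √81 = 9  ⇒  r_B = 9 − 7 = 2

rB=2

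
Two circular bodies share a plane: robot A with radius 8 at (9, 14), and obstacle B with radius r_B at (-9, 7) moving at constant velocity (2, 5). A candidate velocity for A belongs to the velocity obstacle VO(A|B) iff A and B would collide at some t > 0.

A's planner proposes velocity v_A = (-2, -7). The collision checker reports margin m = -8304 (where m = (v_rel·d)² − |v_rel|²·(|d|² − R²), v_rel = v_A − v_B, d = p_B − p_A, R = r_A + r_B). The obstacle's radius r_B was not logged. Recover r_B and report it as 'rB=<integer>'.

m = -8304
d = (-18, -7);  v_rel = (-4, -12),  |v_rel|² = 160
v_rel×d = (-4)·(-7) − (-12)·(-18) = -188
since m = R²·160 − (-188)²:  R² = (35344 + -8304) / 160 = 169
R = √169 = 13  ⇒  r_B = 13 − 8 = 5

rB=5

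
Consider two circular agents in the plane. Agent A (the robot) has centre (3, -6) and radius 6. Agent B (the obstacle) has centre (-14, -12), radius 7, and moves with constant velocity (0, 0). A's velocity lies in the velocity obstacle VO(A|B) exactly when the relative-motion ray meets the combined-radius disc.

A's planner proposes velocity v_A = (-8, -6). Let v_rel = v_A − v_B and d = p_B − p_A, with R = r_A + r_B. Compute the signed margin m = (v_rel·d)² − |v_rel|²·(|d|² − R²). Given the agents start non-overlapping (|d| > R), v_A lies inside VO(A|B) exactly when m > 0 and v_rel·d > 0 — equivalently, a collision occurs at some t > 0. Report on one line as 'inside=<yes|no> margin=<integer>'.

d = (-17, -6),  |d|² = 325;  R = 6+7 = 13,  c = 325−13² = 156
v_rel = (-8, -6),  |v_rel|² = 100;  v_rel·d = (-8)·(-17) + (-6)·(-6) = 172
100·t² − 344·t + 156 = 0  ⇒  m = 172² − 100·156 = 13984
m = 13984 > 0,  v_rel·d = 172 > 0  ⇒  inside

inside=yes margin=13984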